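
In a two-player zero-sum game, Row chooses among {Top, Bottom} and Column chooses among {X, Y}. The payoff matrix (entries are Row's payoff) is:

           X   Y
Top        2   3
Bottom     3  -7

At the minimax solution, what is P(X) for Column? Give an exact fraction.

10/11

Row minima: Top → 2, Bottom → -7; maximin = 2.
Column maxima: X → 3, Y → 3; minimax = 3.
2 ≠ 3, so there is no saddle point; optimal play is mixed.
Let Row play Top with probability p. Expected payoff against X: 2p + 3(1−p) = −p + 3; against Y: 3p + (-7)(1−p) = 10p − 7.
Setting these equal: −p + 3 = 10p − 7 ⇒ −11p = -10 ⇒ p = 10/11, and the value is (-1)·(10/11) + 3 = 23/11.
For Column: with q = P(X), equating Top's and Bottom's payoffs gives −q + 3 = 10q − 7 ⇒ q = 10/11.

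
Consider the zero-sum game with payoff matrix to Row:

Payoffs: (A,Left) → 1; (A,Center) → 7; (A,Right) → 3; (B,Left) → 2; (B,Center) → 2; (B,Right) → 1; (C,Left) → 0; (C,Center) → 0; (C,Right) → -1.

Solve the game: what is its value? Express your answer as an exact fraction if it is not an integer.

Row minima: A → 1, B → 1, C → -1; maximin = 1.
Column maxima: Left → 2, Center → 7, Right → 3; minimax = 2.
1 ≠ 2, so there is no saddle point; optimal play is mixed.
C is strictly dominated by A, so Row never plays it.
Center is strictly dominated by Right (it gives Row strictly more in every row), so Column never plays it.
On the remaining 2×2 (A, B vs Left, Right):
Let Row play A with probability p. Expected payoff against Left: 1p + 2(1−p) = −p + 2; against Right: 3p + 1(1−p) = 2p + 1.
Setting these equal: −p + 2 = 2p + 1 ⇒ −3p = -1 ⇒ p = 1/3, and the value is (-1)·(1/3) + 2 = 5/3.
For Column: with q = P(Left), equating A's and B's payoffs gives −2q + 3 = q + 1 ⇒ q = 2/3.

5/3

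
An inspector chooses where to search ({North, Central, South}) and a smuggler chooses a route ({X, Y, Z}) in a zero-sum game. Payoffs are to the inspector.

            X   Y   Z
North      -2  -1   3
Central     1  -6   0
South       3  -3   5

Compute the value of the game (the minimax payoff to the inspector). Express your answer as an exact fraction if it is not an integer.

-9/7

Row minima: North → -2, Central → -6, South → -3; maximin = -2.
Column maxima: X → 3, Y → -1, Z → 5; minimax = -1.
-2 ≠ -1, so there is no saddle point; optimal play is mixed.
Central is strictly dominated by South, so the inspector never plays it.
With Central eliminated, Z is strictly dominated by X (it gives the inspector strictly more in every remaining row), so the smuggler never plays it.
On the remaining 2×2 (North, South vs X, Y):
Let the inspector play North with probability p. Expected payoff against X: (-2)p + 3(1−p) = −5p + 3; against Y: (-1)p + (-3)(1−p) = 2p − 3.
Setting these equal: −5p + 3 = 2p − 3 ⇒ −7p = -6 ⇒ p = 6/7, and the value is (-5)·(6/7) + 3 = -9/7.
For the smuggler: with q = P(X), equating North's and South's payoffs gives −q − 1 = 6q − 3 ⇒ q = 2/7.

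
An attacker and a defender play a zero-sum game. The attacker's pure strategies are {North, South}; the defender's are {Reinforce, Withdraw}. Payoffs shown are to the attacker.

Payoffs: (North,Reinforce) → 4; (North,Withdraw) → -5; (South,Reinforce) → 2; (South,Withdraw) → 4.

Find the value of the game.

26/11

Row minima: North → -5, South → 2; maximin = 2.
Column maxima: Reinforce → 4, Withdraw → 4; minimax = 4.
2 ≠ 4, so there is no saddle point; optimal play is mixed.
Let the attacker play North with probability p. Expected payoff against Reinforce: 4p + 2(1−p) = 2p + 2; against Withdraw: (-5)p + 4(1−p) = −9p + 4.
Setting these equal: 2p + 2 = −9p + 4 ⇒ 11p = 2 ⇒ p = 2/11, and the value is (2)·(2/11) + 2 = 26/11.
For the defender: with q = P(Reinforce), equating North's and South's payoffs gives 9q − 5 = −2q + 4 ⇒ q = 9/11.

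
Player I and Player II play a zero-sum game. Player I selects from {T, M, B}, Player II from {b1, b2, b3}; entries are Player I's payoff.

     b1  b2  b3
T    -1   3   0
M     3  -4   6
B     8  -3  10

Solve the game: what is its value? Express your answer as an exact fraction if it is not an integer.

7/5

Row minima: T → -1, M → -4, B → -3; maximin = -1.
Column maxima: b1 → 8, b2 → 3, b3 → 10; minimax = 3.
-1 ≠ 3, so there is no saddle point; optimal play is mixed.
M is strictly dominated by B, so Player I never plays it.
b3 is strictly dominated by b1 (it gives Player I strictly more in every row), so Player II never plays it.
On the remaining 2×2 (T, B vs b1, b2):
Let Player I play T with probability p. Expected payoff against b1: (-1)p + 8(1−p) = −9p + 8; against b2: 3p + (-3)(1−p) = 6p − 3.
Setting these equal: −9p + 8 = 6p − 3 ⇒ −15p = -11 ⇒ p = 11/15, and the value is (-9)·(11/15) + 8 = 7/5.
For Player II: with q = P(b1), equating T's and B's payoffs gives −4q + 3 = 11q − 3 ⇒ q = 2/5.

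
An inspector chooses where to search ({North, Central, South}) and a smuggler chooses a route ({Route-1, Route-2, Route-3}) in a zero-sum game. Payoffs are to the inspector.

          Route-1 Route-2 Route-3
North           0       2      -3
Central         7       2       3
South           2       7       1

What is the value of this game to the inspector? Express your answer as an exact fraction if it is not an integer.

19/7

Row minima: North → -3, Central → 2, South → 1; maximin = 2.
Column maxima: Route-1 → 7, Route-2 → 7, Route-3 → 3; minimax = 3.
2 ≠ 3, so there is no saddle point; optimal play is mixed.
North is strictly dominated by South, so the inspector never plays it.
Route-1 is strictly dominated by Route-3 (it gives the inspector strictly more in every row), so the smuggler never plays it.
On the remaining 2×2 (Central, South vs Route-2, Route-3):
Let the inspector play Central with probability p. Expected payoff against Route-2: 2p + 7(1−p) = −5p + 7; against Route-3: 3p + 1(1−p) = 2p + 1.
Setting these equal: −5p + 7 = 2p + 1 ⇒ −7p = -6 ⇒ p = 6/7, and the value is (-5)·(6/7) + 7 = 19/7.
For the smuggler: with q = P(Route-2), equating Central's and South's payoffs gives −q + 3 = 6q + 1 ⇒ q = 2/7.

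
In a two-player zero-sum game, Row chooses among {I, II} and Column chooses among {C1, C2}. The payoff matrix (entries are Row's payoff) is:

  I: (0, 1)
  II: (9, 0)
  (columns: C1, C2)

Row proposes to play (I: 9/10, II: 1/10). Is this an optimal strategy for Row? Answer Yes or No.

Against C1 this mix gives (9/10)·0 + (1/10)·9 = 9/10.
Against C2 this mix gives (9/10)·1 + (1/10)·0 = 9/10.
All of Column's active replies (C1, C2) yield 9/10, and no column does worse for Row. The mix makes Column indifferent and guarantees 9/10, so it is optimal.

Yes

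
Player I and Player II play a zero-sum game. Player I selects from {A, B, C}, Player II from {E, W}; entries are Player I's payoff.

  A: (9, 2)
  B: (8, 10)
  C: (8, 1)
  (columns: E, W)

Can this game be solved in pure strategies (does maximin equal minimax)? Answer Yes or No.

Row minima: A → 2, B → 8, C → 1; maximin = 8.
Column maxima: E → 9, W → 10; minimax = 9.
8 ≠ 9, so no pure-strategy equilibrium exists.

No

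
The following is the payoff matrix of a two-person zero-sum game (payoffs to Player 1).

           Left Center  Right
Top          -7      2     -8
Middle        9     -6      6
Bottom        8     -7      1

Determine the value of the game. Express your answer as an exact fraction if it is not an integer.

-18/11

Row minima: Top → -8, Middle → -6, Bottom → -7; maximin = -6.
Column maxima: Left → 9, Center → 2, Right → 6; minimax = 2.
-6 ≠ 2, so there is no saddle point; optimal play is mixed.
Bottom is strictly dominated by Middle, so Player 1 never plays it.
Left is strictly dominated by Right (it gives Player 1 strictly more in every row), so Player 2 never plays it.
On the remaining 2×2 (Top, Middle vs Center, Right):
Let Player 1 play Top with probability p. Expected payoff against Center: 2p + (-6)(1−p) = 8p − 6; against Right: (-8)p + 6(1−p) = −14p + 6.
Setting these equal: 8p − 6 = −14p + 6 ⇒ 22p = 12 ⇒ p = 6/11, and the value is (8)·(6/11) − 6 = -18/11.
For Player 2: with q = P(Center), equating Top's and Middle's payoffs gives 10q − 8 = −12q + 6 ⇒ q = 7/11.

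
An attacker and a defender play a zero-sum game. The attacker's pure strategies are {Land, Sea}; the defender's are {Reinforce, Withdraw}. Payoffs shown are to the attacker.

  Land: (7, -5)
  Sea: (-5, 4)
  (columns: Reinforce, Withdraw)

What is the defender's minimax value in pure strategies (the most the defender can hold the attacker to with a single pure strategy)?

Column maxima: Reinforce → 7, Withdraw → 4.
The smallest of these is 4.

4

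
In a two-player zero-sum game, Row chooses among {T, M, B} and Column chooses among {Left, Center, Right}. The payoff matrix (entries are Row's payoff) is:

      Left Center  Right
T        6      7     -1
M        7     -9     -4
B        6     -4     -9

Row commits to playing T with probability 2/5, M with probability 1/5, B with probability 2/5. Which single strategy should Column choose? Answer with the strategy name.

If Column plays Left, Row's expected payoff is (2/5)·6 + (1/5)·7 + (2/5)·6 = 31/5.
If Column plays Center, Row's expected payoff is (2/5)·7 + (1/5)·(-9) + (2/5)·(-4) = -3/5.
If Column plays Right, Row's expected payoff is (2/5)·(-1) + (1/5)·(-4) + (2/5)·(-9) = -24/5.
Column minimizes Row's payoff; the smallest is -24/5, so the best response is Right.

Right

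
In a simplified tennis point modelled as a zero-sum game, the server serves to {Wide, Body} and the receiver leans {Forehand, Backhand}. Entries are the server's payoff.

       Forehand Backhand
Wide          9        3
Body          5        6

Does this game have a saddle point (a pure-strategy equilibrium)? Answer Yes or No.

No

Row minima: Wide → 3, Body → 5; maximin = 5.
Column maxima: Forehand → 9, Backhand → 6; minimax = 6.
5 ≠ 6, so no pure-strategy equilibrium exists.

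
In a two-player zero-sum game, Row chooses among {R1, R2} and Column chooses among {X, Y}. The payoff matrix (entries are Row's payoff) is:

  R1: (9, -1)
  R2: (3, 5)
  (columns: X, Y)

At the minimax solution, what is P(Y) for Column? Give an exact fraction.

Row minima: R1 → -1, R2 → 3; maximin = 3.
Column maxima: X → 9, Y → 5; minimax = 5.
3 ≠ 5, so there is no saddle point; optimal play is mixed.
Let Row play R1 with probability p. Expected payoff against X: 9p + 3(1−p) = 6p + 3; against Y: (-1)p + 5(1−p) = −6p + 5.
Setting these equal: 6p + 3 = −6p + 5 ⇒ 12p = 2 ⇒ p = 1/6, and the value is (6)·(1/6) + 3 = 4.
For Column: with q = P(X), equating R1's and R2's payoffs gives 10q − 1 = −2q + 5 ⇒ q = 1/2.

1/2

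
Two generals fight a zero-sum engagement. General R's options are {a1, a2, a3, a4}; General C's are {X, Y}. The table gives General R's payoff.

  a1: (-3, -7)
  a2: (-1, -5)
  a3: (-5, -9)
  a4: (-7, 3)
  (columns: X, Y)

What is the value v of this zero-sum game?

Row minima: a1 → -7, a2 → -5, a3 → -9, a4 → -7; maximin = -5.
Column maxima: X → -1, Y → 3; minimax = -1.
-5 ≠ -1, so there is no saddle point; optimal play is mixed.
a1 is strictly dominated by a2, so General R never plays it.
a3 is strictly dominated by a2, so General R never plays it.
On the remaining 2×2 (a2, a4 vs X, Y):
Let General R play a2 with probability p. Expected payoff against X: (-1)p + (-7)(1−p) = 6p − 7; against Y: (-5)p + 3(1−p) = −8p + 3.
Setting these equal: 6p − 7 = −8p + 3 ⇒ 14p = 10 ⇒ p = 5/7, and the value is (6)·(5/7) − 7 = -19/7.
For General C: with q = P(X), equating a2's and a4's payoffs gives 4q − 5 = −10q + 3 ⇒ q = 4/7.

-19/7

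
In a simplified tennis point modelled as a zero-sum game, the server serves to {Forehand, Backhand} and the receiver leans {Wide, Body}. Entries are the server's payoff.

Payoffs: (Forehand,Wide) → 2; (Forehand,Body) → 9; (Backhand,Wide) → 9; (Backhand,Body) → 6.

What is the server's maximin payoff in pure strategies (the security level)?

Row minima: Forehand → 2, Backhand → 6.
The best of these is 6.

6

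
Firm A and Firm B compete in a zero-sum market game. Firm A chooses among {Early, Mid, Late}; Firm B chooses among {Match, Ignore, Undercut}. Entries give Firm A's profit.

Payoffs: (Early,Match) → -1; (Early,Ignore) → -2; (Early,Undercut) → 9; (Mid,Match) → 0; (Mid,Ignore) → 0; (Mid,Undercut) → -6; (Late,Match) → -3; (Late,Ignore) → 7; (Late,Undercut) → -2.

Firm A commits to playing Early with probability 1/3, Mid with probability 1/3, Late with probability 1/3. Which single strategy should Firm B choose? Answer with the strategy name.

If Firm B plays Match, Firm A's expected payoff is (1/3)·(-1) + (1/3)·0 + (1/3)·(-3) = -4/3.
If Firm B plays Ignore, Firm A's expected payoff is (1/3)·(-2) + (1/3)·0 + (1/3)·7 = 5/3.
If Firm B plays Undercut, Firm A's expected payoff is (1/3)·9 + (1/3)·(-6) + (1/3)·(-2) = 1/3.
Firm B minimizes Firm A's payoff; the smallest is -4/3, so the best response is Match.

Match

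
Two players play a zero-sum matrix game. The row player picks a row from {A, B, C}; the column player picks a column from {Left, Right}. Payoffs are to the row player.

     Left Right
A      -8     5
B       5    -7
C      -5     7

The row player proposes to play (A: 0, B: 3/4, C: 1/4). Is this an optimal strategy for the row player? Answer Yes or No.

No

Against Left this mix gives (3/4)·5 + (1/4)·(-5) = 5/2.
Against Right this mix gives (3/4)·(-7) + (1/4)·7 = -7/2.
The column player will play Right, holding the row player to -7/2. Shifting weight toward the row that does better against Right would raise this floor (the equalizing mix achieves 0 against both Right and Left), so the proposed strategy is not optimal.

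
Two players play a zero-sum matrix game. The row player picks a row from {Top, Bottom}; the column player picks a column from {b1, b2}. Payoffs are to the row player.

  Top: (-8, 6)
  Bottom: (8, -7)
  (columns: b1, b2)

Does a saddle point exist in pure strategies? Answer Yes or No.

Row minima: Top → -8, Bottom → -7; maximin = -7.
Column maxima: b1 → 8, b2 → 6; minimax = 6.
-7 ≠ 6, so no pure-strategy equilibrium exists.

No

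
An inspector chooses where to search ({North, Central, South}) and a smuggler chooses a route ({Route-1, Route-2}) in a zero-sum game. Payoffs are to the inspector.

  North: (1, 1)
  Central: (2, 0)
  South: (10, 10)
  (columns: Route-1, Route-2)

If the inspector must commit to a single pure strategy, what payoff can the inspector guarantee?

10

Row minima: North → 1, Central → 0, South → 10.
The best of these is 10.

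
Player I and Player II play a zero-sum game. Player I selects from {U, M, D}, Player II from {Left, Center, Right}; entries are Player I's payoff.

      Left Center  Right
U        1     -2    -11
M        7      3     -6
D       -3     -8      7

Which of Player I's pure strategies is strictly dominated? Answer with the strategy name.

M gives a strictly higher payoff than U against every column: 7 > 1, 3 > -2, -6 > -11.
So U is strictly dominated and Player I never plays it.

U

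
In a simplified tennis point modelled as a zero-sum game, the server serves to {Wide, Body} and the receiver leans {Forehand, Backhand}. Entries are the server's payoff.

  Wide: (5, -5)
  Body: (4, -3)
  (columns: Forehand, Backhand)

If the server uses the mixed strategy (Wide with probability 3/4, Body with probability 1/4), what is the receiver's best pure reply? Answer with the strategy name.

Backhand

If the receiver plays Forehand, the server's expected payoff is (3/4)·5 + (1/4)·4 = 19/4.
If the receiver plays Backhand, the server's expected payoff is (3/4)·(-5) + (1/4)·(-3) = -9/2.
The receiver minimizes the server's payoff; the smallest is -9/2, so the best response is Backhand.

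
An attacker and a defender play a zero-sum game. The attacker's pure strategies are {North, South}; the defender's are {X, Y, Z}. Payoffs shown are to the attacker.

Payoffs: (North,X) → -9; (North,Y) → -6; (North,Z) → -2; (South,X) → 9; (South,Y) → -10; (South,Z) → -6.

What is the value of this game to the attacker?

Row minima: North → -9, South → -10; maximin = -9.
Column maxima: X → 9, Y → -6, Z → -2; minimax = -6.
-9 ≠ -6, so there is no saddle point; optimal play is mixed.
Z is strictly dominated by Y (it gives the attacker strictly more in every row), so the defender never plays it.
On the remaining 2×2 (North, South vs X, Y):
Let the attacker play North with probability p. Expected payoff against X: (-9)p + 9(1−p) = −18p + 9; against Y: (-6)p + (-10)(1−p) = 4p − 10.
Setting these equal: −18p + 9 = 4p − 10 ⇒ −22p = -19 ⇒ p = 19/22, and the value is (-18)·(19/22) + 9 = -72/11.
For the defender: with q = P(X), equating North's and South's payoffs gives −3q − 6 = 19q − 10 ⇒ q = 2/11.

-72/11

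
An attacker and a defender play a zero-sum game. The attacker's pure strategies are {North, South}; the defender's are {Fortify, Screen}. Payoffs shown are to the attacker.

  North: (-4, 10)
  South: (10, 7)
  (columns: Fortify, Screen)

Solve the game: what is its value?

128/17

Row minima: North → -4, South → 7; maximin = 7.
Column maxima: Fortify → 10, Screen → 10; minimax = 10.
7 ≠ 10, so there is no saddle point; optimal play is mixed.
Let the attacker play North with probability p. Expected payoff against Fortify: (-4)p + 10(1−p) = −14p + 10; against Screen: 10p + 7(1−p) = 3p + 7.
Setting these equal: −14p + 10 = 3p + 7 ⇒ −17p = -3 ⇒ p = 3/17, and the value is (-14)·(3/17) + 10 = 128/17.
For the defender: with q = P(Fortify), equating North's and South's payoffs gives −14q + 10 = 3q + 7 ⇒ q = 3/17.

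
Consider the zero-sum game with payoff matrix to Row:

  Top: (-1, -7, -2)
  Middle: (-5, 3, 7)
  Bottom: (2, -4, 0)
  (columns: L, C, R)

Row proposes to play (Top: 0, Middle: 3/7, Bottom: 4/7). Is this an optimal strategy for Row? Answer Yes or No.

Against L this mix gives (3/7)·(-5) + (4/7)·2 = -1.
Against C this mix gives (3/7)·3 + (4/7)·(-4) = -1.
Against R this mix gives (3/7)·7 + (4/7)·0 = 3.
All of Column's active replies (L, C) yield -1, and no column does worse for Row. The mix makes Column indifferent and guarantees -1, so it is optimal.

Yes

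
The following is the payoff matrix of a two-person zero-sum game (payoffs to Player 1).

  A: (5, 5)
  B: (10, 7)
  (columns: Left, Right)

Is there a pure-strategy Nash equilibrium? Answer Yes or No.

Yes

Row minima: A → 5, B → 7; maximin = 7.
Column maxima: Left → 10, Right → 7; minimax = 7.
maximin = minimax = 7, so a saddle point exists.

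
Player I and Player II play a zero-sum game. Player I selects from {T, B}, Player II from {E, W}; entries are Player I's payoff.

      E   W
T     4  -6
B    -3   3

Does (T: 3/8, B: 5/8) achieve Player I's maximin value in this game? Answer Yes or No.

Yes

Against E this mix gives (3/8)·4 + (5/8)·(-3) = -3/8.
Against W this mix gives (3/8)·(-6) + (5/8)·3 = -3/8.
All of Player II's active replies (E, W) yield -3/8, and no column does worse for Player I. The mix makes Player II indifferent and guarantees -3/8, so it is optimal.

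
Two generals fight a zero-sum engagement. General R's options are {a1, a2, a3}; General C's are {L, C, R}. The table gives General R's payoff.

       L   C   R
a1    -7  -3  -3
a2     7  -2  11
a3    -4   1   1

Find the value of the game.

-1/14

Row minima: a1 → -7, a2 → -2, a3 → -4; maximin = -2.
Column maxima: L → 7, C → 1, R → 11; minimax = 1.
-2 ≠ 1, so there is no saddle point; optimal play is mixed.
a1 is strictly dominated by a2, so General R never plays it.
R is strictly dominated by L (it gives General R strictly more in every row), so General C never plays it.
On the remaining 2×2 (a2, a3 vs L, C):
Let General R play a2 with probability p. Expected payoff against L: 7p + (-4)(1−p) = 11p − 4; against C: (-2)p + 1(1−p) = −3p + 1.
Setting these equal: 11p − 4 = −3p + 1 ⇒ 14p = 5 ⇒ p = 5/14, and the value is (11)·(5/14) − 4 = -1/14.
For General C: with q = P(L), equating a2's and a3's payoffs gives 9q − 2 = −5q + 1 ⇒ q = 3/14.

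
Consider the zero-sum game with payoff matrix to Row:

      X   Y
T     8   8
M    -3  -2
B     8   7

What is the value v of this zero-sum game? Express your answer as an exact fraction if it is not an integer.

Row minima: T → 8, M → -3, B → 7; maximin = 8.
Column maxima: X → 8, Y → 8; minimax = 8.
Since maximin = minimax = 8, there is a saddle point and the value is 8.

8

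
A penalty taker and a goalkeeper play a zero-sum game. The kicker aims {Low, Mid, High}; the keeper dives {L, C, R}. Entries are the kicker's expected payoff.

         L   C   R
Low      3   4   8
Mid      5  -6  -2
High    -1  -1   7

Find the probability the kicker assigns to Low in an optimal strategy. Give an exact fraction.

Row minima: Low → 3, Mid → -6, High → -1; maximin = 3.
Column maxima: L → 5, C → 4, R → 8; minimax = 4.
3 ≠ 4, so there is no saddle point; optimal play is mixed.
High is strictly dominated by Low, so the kicker never plays it.
R is strictly dominated by C (it gives the kicker strictly more in every row), so the keeper never plays it.
On the remaining 2×2 (Low, Mid vs L, C):
Let the kicker play Low with probability p. Expected payoff against L: 3p + 5(1−p) = −2p + 5; against C: 4p + (-6)(1−p) = 10p − 6.
Setting these equal: −2p + 5 = 10p − 6 ⇒ −12p = -11 ⇒ p = 11/12, and the value is (-2)·(11/12) + 5 = 19/6.
For the keeper: with q = P(L), equating Low's and Mid's payoffs gives −q + 4 = 11q − 6 ⇒ q = 5/6.

11/12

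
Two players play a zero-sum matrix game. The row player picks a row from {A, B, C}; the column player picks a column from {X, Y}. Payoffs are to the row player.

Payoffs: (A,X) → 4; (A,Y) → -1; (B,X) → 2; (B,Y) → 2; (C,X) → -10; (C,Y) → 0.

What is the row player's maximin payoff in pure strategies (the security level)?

Row minima: A → -1, B → 2, C → -10.
The best of these is 2.

2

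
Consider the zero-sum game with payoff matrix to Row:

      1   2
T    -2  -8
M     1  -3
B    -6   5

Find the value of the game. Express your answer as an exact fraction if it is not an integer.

Row minima: T → -8, M → -3, B → -6; maximin = -3.
Column maxima: 1 → 1, 2 → 5; minimax = 1.
-3 ≠ 1, so there is no saddle point; optimal play is mixed.
T is strictly dominated by M, so Row never plays it.
On the remaining 2×2 (M, B vs 1, 2):
Let Row play M with probability p. Expected payoff against 1: 1p + (-6)(1−p) = 7p − 6; against 2: (-3)p + 5(1−p) = −8p + 5.
Setting these equal: 7p − 6 = −8p + 5 ⇒ 15p = 11 ⇒ p = 11/15, and the value is (7)·(11/15) − 6 = -13/15.
For Column: with q = P(1), equating M's and B's payoffs gives 4q − 3 = −11q + 5 ⇒ q = 8/15.

-13/15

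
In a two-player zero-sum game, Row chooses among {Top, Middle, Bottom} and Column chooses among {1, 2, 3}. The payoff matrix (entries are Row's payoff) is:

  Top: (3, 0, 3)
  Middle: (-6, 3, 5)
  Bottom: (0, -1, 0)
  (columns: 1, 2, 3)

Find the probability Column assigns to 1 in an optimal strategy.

1/4

Row minima: Top → 0, Middle → -6, Bottom → -1; maximin = 0.
Column maxima: 1 → 3, 2 → 3, 3 → 5; minimax = 3.
0 ≠ 3, so there is no saddle point; optimal play is mixed.
Bottom is strictly dominated by Top, so Row never plays it.
3 is strictly dominated by 2 (it gives Row strictly more in every row), so Column never plays it.
On the remaining 2×2 (Top, Middle vs 1, 2):
Let Row play Top with probability p. Expected payoff against 1: 3p + (-6)(1−p) = 9p − 6; against 2: 0p + 3(1−p) = −3p + 3.
Setting these equal: 9p − 6 = −3p + 3 ⇒ 12p = 9 ⇒ p = 3/4, and the value is (9)·(3/4) − 6 = 3/4.
For Column: with q = P(1), equating Top's and Middle's payoffs gives 3q = −9q + 3 ⇒ q = 1/4.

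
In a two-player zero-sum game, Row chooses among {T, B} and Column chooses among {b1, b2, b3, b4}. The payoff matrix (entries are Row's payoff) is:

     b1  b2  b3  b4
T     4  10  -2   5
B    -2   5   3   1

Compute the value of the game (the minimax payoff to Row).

Row minima: T → -2, B → -2; maximin = -2.
Column maxima: b1 → 4, b2 → 10, b3 → 3, b4 → 5; minimax = 3.
-2 ≠ 3, so there is no saddle point; optimal play is mixed.
b2 is strictly dominated by b1 (it gives Row strictly more in every row), so Column never plays it.
b4 is strictly dominated by b1 (it gives Row strictly more in every row), so Column never plays it.
On the remaining 2×2 (T, B vs b1, b3):
Let Row play T with probability p. Expected payoff against b1: 4p + (-2)(1−p) = 6p − 2; against b3: (-2)p + 3(1−p) = −5p + 3.
Setting these equal: 6p − 2 = −5p + 3 ⇒ 11p = 5 ⇒ p = 5/11, and the value is (6)·(5/11) − 2 = 8/11.
For Column: with q = P(b1), equating T's and B's payoffs gives 6q − 2 = −5q + 3 ⇒ q = 5/11.

8/11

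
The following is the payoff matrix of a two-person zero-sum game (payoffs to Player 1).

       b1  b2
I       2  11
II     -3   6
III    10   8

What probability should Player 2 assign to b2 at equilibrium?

8/11

Row minima: I → 2, II → -3, III → 8; maximin = 8.
Column maxima: b1 → 10, b2 → 11; minimax = 10.
8 ≠ 10, so there is no saddle point; optimal play is mixed.
II is strictly dominated by I, so Player 1 never plays it.
On the remaining 2×2 (I, III vs b1, b2):
Let Player 1 play I with probability p. Expected payoff against b1: 2p + 10(1−p) = −8p + 10; against b2: 11p + 8(1−p) = 3p + 8.
Setting these equal: −8p + 10 = 3p + 8 ⇒ −11p = -2 ⇒ p = 2/11, and the value is (-8)·(2/11) + 10 = 94/11.
For Player 2: with q = P(b1), equating I's and III's payoffs gives −9q + 11 = 2q + 8 ⇒ q = 3/11.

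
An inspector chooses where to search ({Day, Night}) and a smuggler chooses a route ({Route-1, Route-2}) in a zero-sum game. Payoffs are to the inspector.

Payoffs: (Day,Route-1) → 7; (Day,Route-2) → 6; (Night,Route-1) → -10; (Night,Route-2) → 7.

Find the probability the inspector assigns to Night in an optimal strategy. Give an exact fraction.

Row minima: Day → 6, Night → -10; maximin = 6.
Column maxima: Route-1 → 7, Route-2 → 7; minimax = 7.
6 ≠ 7, so there is no saddle point; optimal play is mixed.
Let the inspector play Day with probability p. Expected payoff against Route-1: 7p + (-10)(1−p) = 17p − 10; against Route-2: 6p + 7(1−p) = −p + 7.
Setting these equal: 17p − 10 = −p + 7 ⇒ 18p = 17 ⇒ p = 17/18, and the value is (17)·(17/18) − 10 = 109/18.
For the smuggler: with q = P(Route-1), equating Day's and Night's payoffs gives q + 6 = −17q + 7 ⇒ q = 1/18.

1/18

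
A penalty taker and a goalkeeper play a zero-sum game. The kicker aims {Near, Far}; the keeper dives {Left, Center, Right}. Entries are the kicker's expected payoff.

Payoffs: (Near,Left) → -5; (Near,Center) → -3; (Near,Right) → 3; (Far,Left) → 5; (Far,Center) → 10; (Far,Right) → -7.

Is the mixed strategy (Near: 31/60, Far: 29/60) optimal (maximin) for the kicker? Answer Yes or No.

Against Left this mix gives (31/60)·(-5) + (29/60)·5 = -1/6.
Against Center this mix gives (31/60)·(-3) + (29/60)·10 = 197/60.
Against Right this mix gives (31/60)·3 + (29/60)·(-7) = -11/6.
The keeper will play Right, holding the kicker to -11/6. Shifting weight toward the row that does better against Right would raise this floor (the equalizing mix achieves -1 against both Right and Left), so the proposed strategy is not optimal.

No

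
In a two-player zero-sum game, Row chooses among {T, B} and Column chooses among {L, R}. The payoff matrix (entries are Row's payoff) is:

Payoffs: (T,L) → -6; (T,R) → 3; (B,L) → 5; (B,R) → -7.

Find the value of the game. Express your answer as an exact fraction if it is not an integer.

-9/7

Row minima: T → -6, B → -7; maximin = -6.
Column maxima: L → 5, R → 3; minimax = 3.
-6 ≠ 3, so there is no saddle point; optimal play is mixed.
Let Row play T with probability p. Expected payoff against L: (-6)p + 5(1−p) = −11p + 5; against R: 3p + (-7)(1−p) = 10p − 7.
Setting these equal: −11p + 5 = 10p − 7 ⇒ −21p = -12 ⇒ p = 4/7, and the value is (-11)·(4/7) + 5 = -9/7.
For Column: with q = P(L), equating T's and B's payoffs gives −9q + 3 = 12q − 7 ⇒ q = 10/21.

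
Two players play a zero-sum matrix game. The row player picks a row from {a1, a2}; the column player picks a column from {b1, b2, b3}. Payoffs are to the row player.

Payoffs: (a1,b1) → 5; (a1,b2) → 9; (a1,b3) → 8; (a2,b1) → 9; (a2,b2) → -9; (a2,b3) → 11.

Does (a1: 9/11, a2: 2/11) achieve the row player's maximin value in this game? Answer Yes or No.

Yes

Against b1 this mix gives (9/11)·5 + (2/11)·9 = 63/11.
Against b2 this mix gives (9/11)·9 + (2/11)·(-9) = 63/11.
Against b3 this mix gives (9/11)·8 + (2/11)·11 = 94/11.
All of the column player's active replies (b1, b2) yield 63/11, and no column does worse for the row player. The mix makes the column player indifferent and guarantees 63/11, so it is optimal.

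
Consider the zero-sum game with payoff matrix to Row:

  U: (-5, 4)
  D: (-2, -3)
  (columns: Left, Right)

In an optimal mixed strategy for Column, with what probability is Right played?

3/10

Row minima: U → -5, D → -3; maximin = -3.
Column maxima: Left → -2, Right → 4; minimax = -2.
-3 ≠ -2, so there is no saddle point; optimal play is mixed.
Let Row play U with probability p. Expected payoff against Left: (-5)p + (-2)(1−p) = −3p − 2; against Right: 4p + (-3)(1−p) = 7p − 3.
Setting these equal: −3p − 2 = 7p − 3 ⇒ −10p = -1 ⇒ p = 1/10, and the value is (-3)·(1/10) − 2 = -23/10.
For Column: with q = P(Left), equating U's and D's payoffs gives −9q + 4 = q − 3 ⇒ q = 7/10.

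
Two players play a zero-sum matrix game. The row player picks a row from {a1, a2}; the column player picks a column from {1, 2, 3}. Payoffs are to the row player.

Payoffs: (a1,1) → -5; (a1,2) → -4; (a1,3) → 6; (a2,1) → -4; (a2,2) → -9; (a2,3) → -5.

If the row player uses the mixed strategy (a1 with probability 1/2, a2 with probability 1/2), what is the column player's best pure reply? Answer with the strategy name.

2

If the column player plays 1, the row player's expected payoff is (1/2)·(-5) + (1/2)·(-4) = -9/2.
If the column player plays 2, the row player's expected payoff is (1/2)·(-4) + (1/2)·(-9) = -13/2.
If the column player plays 3, the row player's expected payoff is (1/2)·6 + (1/2)·(-5) = 1/2.
The column player minimizes the row player's payoff; the smallest is -13/2, so the best response is 2.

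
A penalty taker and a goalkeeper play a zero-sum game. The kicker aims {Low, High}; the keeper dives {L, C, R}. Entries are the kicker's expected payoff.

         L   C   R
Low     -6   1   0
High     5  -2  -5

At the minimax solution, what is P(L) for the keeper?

5/16

Row minima: Low → -6, High → -5; maximin = -5.
Column maxima: L → 5, C → 1, R → 0; minimax = 0.
-5 ≠ 0, so there is no saddle point; optimal play is mixed.
C is strictly dominated by R (it gives the kicker strictly more in every row), so the keeper never plays it.
On the remaining 2×2 (Low, High vs L, R):
Let the kicker play Low with probability p. Expected payoff against L: (-6)p + 5(1−p) = −11p + 5; against R: 0p + (-5)(1−p) = 5p − 5.
Setting these equal: −11p + 5 = 5p − 5 ⇒ −16p = -10 ⇒ p = 5/8, and the value is (-11)·(5/8) + 5 = -15/8.
For the keeper: with q = P(L), equating Low's and High's payoffs gives −6q = 10q − 5 ⇒ q = 5/16.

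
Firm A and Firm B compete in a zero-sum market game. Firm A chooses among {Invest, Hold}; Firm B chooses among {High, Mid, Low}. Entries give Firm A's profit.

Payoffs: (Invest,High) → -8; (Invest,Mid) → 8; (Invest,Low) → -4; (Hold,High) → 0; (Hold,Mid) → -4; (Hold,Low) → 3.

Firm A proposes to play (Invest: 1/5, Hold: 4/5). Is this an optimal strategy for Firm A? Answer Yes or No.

Yes

Against High this mix gives (1/5)·(-8) + (4/5)·0 = -8/5.
Against Mid this mix gives (1/5)·8 + (4/5)·(-4) = -8/5.
Against Low this mix gives (1/5)·(-4) + (4/5)·3 = 8/5.
All of Firm B's active replies (High, Mid) yield -8/5, and no column does worse for Firm A. The mix makes Firm B indifferent and guarantees -8/5, so it is optimal.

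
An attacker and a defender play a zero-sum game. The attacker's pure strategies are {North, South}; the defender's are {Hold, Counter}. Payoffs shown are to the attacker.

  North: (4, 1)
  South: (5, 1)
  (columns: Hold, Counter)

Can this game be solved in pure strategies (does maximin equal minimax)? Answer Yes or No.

Row minima: North → 1, South → 1; maximin = 1.
Column maxima: Hold → 5, Counter → 1; minimax = 1.
maximin = minimax = 1, so a saddle point exists.

Yes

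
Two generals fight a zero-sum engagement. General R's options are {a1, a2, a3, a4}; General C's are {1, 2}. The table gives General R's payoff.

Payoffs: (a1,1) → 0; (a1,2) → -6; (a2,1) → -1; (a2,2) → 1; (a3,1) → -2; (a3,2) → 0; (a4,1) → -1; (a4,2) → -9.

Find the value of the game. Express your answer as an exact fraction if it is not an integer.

-3/4

Row minima: a1 → -6, a2 → -1, a3 → -2, a4 → -9; maximin = -1.
Column maxima: 1 → 0, 2 → 1; minimax = 0.
-1 ≠ 0, so there is no saddle point; optimal play is mixed.
a3 is strictly dominated by a2, so General R never plays it.
a4 is strictly dominated by a1, so General R never plays it.
On the remaining 2×2 (a1, a2 vs 1, 2):
Let General R play a1 with probability p. Expected payoff against 1: 0p + (-1)(1−p) = p − 1; against 2: (-6)p + 1(1−p) = −7p + 1.
Setting these equal: p − 1 = −7p + 1 ⇒ 8p = 2 ⇒ p = 1/4, and the value is (1)·(1/4) − 1 = -3/4.
For General C: with q = P(1), equating a1's and a2's payoffs gives 6q − 6 = −2q + 1 ⇒ q = 7/8.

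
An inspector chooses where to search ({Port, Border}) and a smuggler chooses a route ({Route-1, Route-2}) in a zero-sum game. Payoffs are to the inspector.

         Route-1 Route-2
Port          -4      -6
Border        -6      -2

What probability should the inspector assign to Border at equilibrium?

1/3

Row minima: Port → -6, Border → -6; maximin = -6.
Column maxima: Route-1 → -4, Route-2 → -2; minimax = -4.
-6 ≠ -4, so there is no saddle point; optimal play is mixed.
Let the inspector play Port with probability p. Expected payoff against Route-1: (-4)p + (-6)(1−p) = 2p − 6; against Route-2: (-6)p + (-2)(1−p) = −4p − 2.
Setting these equal: 2p − 6 = −4p − 2 ⇒ 6p = 4 ⇒ p = 2/3, and the value is (2)·(2/3) − 6 = -14/3.
For the smuggler: with q = P(Route-1), equating Port's and Border's payoffs gives 2q − 6 = −4q − 2 ⇒ q = 2/3.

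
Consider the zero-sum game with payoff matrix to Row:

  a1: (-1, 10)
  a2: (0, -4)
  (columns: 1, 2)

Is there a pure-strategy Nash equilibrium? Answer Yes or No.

Row minima: a1 → -1, a2 → -4; maximin = -1.
Column maxima: 1 → 0, 2 → 10; minimax = 0.
-1 ≠ 0, so no pure-strategy equilibrium exists.

No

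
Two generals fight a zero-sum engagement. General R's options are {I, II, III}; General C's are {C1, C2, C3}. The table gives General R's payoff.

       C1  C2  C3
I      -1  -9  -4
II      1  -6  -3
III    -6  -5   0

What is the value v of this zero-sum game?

Row minima: I → -9, II → -6, III → -6; maximin = -6.
Column maxima: C1 → 1, C2 → -5, C3 → 0; minimax = -5.
-6 ≠ -5, so there is no saddle point; optimal play is mixed.
I is strictly dominated by II, so General R never plays it.
C3 is strictly dominated by C2 (it gives General R strictly more in every row), so General C never plays it.
On the remaining 2×2 (II, III vs C1, C2):
Let General R play II with probability p. Expected payoff against C1: 1p + (-6)(1−p) = 7p − 6; against C2: (-6)p + (-5)(1−p) = −p − 5.
Setting these equal: 7p − 6 = −p − 5 ⇒ 8p = 1 ⇒ p = 1/8, and the value is (7)·(1/8) − 6 = -41/8.
For General C: with q = P(C1), equating II's and III's payoffs gives 7q − 6 = −q − 5 ⇒ q = 1/8.

-41/8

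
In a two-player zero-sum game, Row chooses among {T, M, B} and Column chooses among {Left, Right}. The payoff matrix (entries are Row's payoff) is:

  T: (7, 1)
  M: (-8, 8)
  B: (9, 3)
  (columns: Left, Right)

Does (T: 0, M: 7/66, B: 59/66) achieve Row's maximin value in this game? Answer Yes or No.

No

Against Left this mix gives (7/66)·(-8) + (59/66)·9 = 475/66.
Against Right this mix gives (7/66)·8 + (59/66)·3 = 233/66.
Column will play Right, holding Row to 233/66. Shifting weight toward the row that does better against Right would raise this floor (the equalizing mix achieves 48/11 against both Right and Left), so the proposed strategy is not optimal.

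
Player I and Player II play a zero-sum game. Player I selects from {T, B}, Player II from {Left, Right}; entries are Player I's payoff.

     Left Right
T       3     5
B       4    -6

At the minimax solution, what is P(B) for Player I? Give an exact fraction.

1/6

Row minima: T → 3, B → -6; maximin = 3.
Column maxima: Left → 4, Right → 5; minimax = 4.
3 ≠ 4, so there is no saddle point; optimal play is mixed.
Let Player I play T with probability p. Expected payoff against Left: 3p + 4(1−p) = −p + 4; against Right: 5p + (-6)(1−p) = 11p − 6.
Setting these equal: −p + 4 = 11p − 6 ⇒ −12p = -10 ⇒ p = 5/6, and the value is (-1)·(5/6) + 4 = 19/6.
For Player II: with q = P(Left), equating T's and B's payoffs gives −2q + 5 = 10q − 6 ⇒ q = 11/12.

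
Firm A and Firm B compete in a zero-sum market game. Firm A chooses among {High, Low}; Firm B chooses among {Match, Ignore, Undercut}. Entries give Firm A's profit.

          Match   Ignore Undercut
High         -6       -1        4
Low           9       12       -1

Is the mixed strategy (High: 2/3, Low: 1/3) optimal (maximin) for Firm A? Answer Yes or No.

No

Against Match this mix gives (2/3)·(-6) + (1/3)·9 = -1.
Against Ignore this mix gives (2/3)·(-1) + (1/3)·12 = 10/3.
Against Undercut this mix gives (2/3)·4 + (1/3)·(-1) = 7/3.
Firm B will play Match, holding Firm A to -1. Shifting weight toward the row that does better against Match would raise this floor (the equalizing mix achieves 3/2 against both Match and Undercut), so the proposed strategy is not optimal.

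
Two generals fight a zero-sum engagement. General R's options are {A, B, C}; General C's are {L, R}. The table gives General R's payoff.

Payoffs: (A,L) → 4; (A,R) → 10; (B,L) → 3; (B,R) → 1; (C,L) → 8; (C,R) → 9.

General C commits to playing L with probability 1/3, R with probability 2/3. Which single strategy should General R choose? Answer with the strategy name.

C

Expected payoff of A: (1/3)·4 + (2/3)·10 = 8.
Expected payoff of B: (1/3)·3 + (2/3)·1 = 5/3.
Expected payoff of C: (1/3)·8 + (2/3)·9 = 26/3.
The largest is 26/3, so General R's best response is C.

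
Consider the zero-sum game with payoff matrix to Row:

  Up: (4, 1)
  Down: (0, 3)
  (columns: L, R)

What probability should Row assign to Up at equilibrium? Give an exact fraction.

Row minima: Up → 1, Down → 0; maximin = 1.
Column maxima: L → 4, R → 3; minimax = 3.
1 ≠ 3, so there is no saddle point; optimal play is mixed.
Let Row play Up with probability p. Expected payoff against L: 4p + 0(1−p) = 4p; against R: 1p + 3(1−p) = −2p + 3.
Setting these equal: 4p = −2p + 3 ⇒ 6p = 3 ⇒ p = 1/2, and the value is (4)·(1/2) = 2.
For Column: with q = P(L), equating Up's and Down's payoffs gives 3q + 1 = −3q + 3 ⇒ q = 1/3.

1/2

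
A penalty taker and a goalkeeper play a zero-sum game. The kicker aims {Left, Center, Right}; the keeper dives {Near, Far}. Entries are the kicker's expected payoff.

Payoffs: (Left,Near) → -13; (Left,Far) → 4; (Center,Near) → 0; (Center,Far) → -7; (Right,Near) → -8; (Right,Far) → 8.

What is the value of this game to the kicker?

Row minima: Left → -13, Center → -7, Right → -8; maximin = -7.
Column maxima: Near → 0, Far → 8; minimax = 0.
-7 ≠ 0, so there is no saddle point; optimal play is mixed.
Left is strictly dominated by Right, so the kicker never plays it.
On the remaining 2×2 (Center, Right vs Near, Far):
Let the kicker play Center with probability p. Expected payoff against Near: 0p + (-8)(1−p) = 8p − 8; against Far: (-7)p + 8(1−p) = −15p + 8.
Setting these equal: 8p − 8 = −15p + 8 ⇒ 23p = 16 ⇒ p = 16/23, and the value is (8)·(16/23) − 8 = -56/23.
For the keeper: with q = P(Near), equating Center's and Right's payoffs gives 7q − 7 = −16q + 8 ⇒ q = 15/23.

-56/23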